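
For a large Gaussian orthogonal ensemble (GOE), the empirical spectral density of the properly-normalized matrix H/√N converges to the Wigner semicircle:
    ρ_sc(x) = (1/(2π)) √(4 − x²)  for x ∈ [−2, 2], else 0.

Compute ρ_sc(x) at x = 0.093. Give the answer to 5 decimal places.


ρ_sc(x) = (1/(2π)) √(4 − x²). With x = 0.093:
  4 − x² = 4 − (0.093)² = 4 − 0.008649 = 3.991351.
  √(4 − x²) = 1.997837.
  1/(2π) = 0.159155.
  ρ_sc(0.093) = 0.159155 · 1.997837 = 0.317966.

Rounded to 5 decimal places: ρ_sc(0.093) ≈ 0.31797.


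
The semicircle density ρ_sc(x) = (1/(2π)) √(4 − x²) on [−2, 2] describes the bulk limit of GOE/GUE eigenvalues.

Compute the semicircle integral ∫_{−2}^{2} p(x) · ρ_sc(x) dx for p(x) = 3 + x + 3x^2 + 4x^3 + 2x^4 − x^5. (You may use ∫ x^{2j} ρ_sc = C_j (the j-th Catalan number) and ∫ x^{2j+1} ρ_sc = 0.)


Write p(x) = Σ a_i x^i, split into monomials and integrate each against ρ_sc separately.
Using ∫ x^{2j} ρ_sc = C_j = (1/(j+1)) C(2j, j) (Catalan numbers) and ∫ x^{2j+1} ρ_sc = 0 (odd monomials vanish by symmetry):
  i = 0 (even): a_0 · C_{0} = 3 · 1 = 3
  i = 1 (odd): ∫ x^1 ρ_sc = 0 (vanishes)
  i = 2 (even): a_2 · C_{1} = 3 · 1 = 3
  i = 3 (odd): ∫ x^3 ρ_sc = 0 (vanishes)
  i = 4 (even): a_4 · C_{2} = 2 · 2 = 4
  i = 5 (odd): ∫ x^5 ρ_sc = 0 (vanishes)

Summing the contributions: ∫_{−2}^{2} p(x) ρ_sc(x) dx = 3 + 3 + 4 = 10.


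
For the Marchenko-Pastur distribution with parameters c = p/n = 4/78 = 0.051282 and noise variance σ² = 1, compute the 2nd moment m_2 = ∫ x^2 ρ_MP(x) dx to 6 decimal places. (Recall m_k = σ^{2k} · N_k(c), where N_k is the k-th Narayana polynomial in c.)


E[X²] = σ⁴ (1 + c) (second MP moment). With σ² = 1 (so σ⁴ = 1) and c = 4/78 = 0.051282: E[X²] = 1 · (1 + 0.051282) = 1 · 1.051282.

So E[X^2] = 1.051282.


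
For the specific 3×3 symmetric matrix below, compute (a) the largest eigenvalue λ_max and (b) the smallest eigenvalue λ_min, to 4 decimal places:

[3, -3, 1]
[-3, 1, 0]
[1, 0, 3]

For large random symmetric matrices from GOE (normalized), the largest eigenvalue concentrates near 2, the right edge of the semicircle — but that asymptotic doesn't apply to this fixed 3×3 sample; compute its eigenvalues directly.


Since M is real symmetric, all three eigenvalues are real; they are the roots of det(λI − M) = λ³ − (tr M) λ² + s λ − det M, where s is the sum of the principal 2×2 minors.
tr M = 3 + 1 + 3 = 7.
s = (3·1 − (-3)²) + (3·3 − 1²) + (1·3 − 0²) = -6 + 8 + 3 = 5.
det M (expand along row 1) = 3·3 − (-3)·(-9) + 1·(-1) = -19.
Characteristic polynomial: λ³ − 7λ² + 5λ + 19 = 0.
Substitute λ = y + (tr M)/3 = y + 2.333333 to remove the quadratic term: y³ + p·y + q = 0 with p = s − (tr M)²/3 = -11.333333 and q = −2(tr M)³/27 + (tr M)·s/3 − det M = 5.259259.
Three real roots ⇒ use the trigonometric (Viète) form: r = 2√(−p/3) = 3.887301, φ = arccos(3q/(p·r)) = arccos(-0.358129) = 1.937060 rad.
y_k = r·cos(φ/3 − 2πk/3) for k = 0, 1, 2 gives y = 3.104736, 0.473414, -3.578150.
λ_k = y_k + 2.333333 gives λ = 5.4381, 2.8067, -1.2448 (check: the sum is 7.0000 = tr M).

Hence λ_max = 5.4381 and λ_min = -1.2448.


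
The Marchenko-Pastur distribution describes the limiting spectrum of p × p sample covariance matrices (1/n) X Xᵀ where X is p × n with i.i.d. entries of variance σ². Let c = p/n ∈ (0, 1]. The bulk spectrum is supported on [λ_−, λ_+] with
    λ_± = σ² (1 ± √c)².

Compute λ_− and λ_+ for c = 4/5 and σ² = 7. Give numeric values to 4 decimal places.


c = 4/5 = 0.800000; √c = 0.894427.
λ_− = σ² (1 − √c)² = 7 · (1 − 0.894427)² = 7 · (0.105573)² = 0.078019.
λ_+ = σ² (1 + √c)² = 7 · (1 + 0.894427)² = 7 · (1.894427)² = 25.121981.

Rounded to 4 decimal places: λ_− ≈ 0.0780, λ_+ ≈ 25.1220.


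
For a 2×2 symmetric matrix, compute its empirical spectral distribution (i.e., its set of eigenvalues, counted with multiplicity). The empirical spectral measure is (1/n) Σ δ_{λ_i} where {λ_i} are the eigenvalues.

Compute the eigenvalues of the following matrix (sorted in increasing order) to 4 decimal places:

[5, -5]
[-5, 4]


Since M is real symmetric, both eigenvalues are real; they are the roots of det(λI − M) = λ² − (tr M) λ + det M.
tr M = 5 + 4 = 9.
det M = 5·4 − (-5)² = 20 − 25 = -5.
Characteristic polynomial: λ² − 9λ − 5 = 0.
Discriminant Δ = (tr M)² − 4·det M = 81 − (-20) = 101; √Δ = 10.049876.
λ = (tr M ± √Δ)/2 = (9 ± 10.049876)/2, giving (tr M − √Δ)/2 = -0.5249 and (tr M + √Δ)/2 = 9.5249.

Eigenvalues sorted in increasing order: [-0.5249, 9.5249].


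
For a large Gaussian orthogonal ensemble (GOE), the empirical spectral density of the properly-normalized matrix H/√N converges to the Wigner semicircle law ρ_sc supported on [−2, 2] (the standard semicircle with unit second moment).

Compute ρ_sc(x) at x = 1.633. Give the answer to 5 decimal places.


ρ_sc(x) = (1/(2π)) √(4 − x²). With x = 1.633:
  4 − x² = 4 − (1.633)² = 4 − 2.666689 = 1.333311.
  √(4 − x²) = 1.154691.
  1/(2π) = 0.159155.
  ρ_sc(1.633) = 0.159155 · 1.154691 = 0.183775.

Rounded to 5 decimal places: ρ_sc(1.633) ≈ 0.18377.


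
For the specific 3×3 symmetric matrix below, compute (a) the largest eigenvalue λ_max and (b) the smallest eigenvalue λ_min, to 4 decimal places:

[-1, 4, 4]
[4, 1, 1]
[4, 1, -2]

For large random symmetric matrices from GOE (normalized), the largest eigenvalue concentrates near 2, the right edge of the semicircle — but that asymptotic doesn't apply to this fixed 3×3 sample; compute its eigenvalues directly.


Since M is real symmetric, all three eigenvalues are real; they are the roots of det(λI − M) = λ³ − (tr M) λ² + s λ − det M, where s is the sum of the principal 2×2 minors.
tr M = -1 + 1 + (-2) = -2.
s = ((-1)·1 − 4²) + ((-1)·(-2) − 4²) + (1·(-2) − 1²) = -17 + (-14) + (-3) = -34.
det M (expand along row 1) = (-1)·(-3) − 4·(-12) + 4·0 = 51.
Characteristic polynomial: λ³ + 2λ² − 34λ − 51 = 0.
Substitute λ = y + (tr M)/3 = y − 0.666667 to remove the quadratic term: y³ + p·y + q = 0 with p = s − (tr M)²/3 = -35.333333 and q = −2(tr M)³/27 + (tr M)·s/3 − det M = -27.740741.
Three real roots ⇒ use the trigonometric (Viète) form: r = 2√(−p/3) = 6.863753, φ = arccos(3q/(p·r)) = arccos(0.343157) = 1.220520 rad.
y_k = r·cos(φ/3 − 2πk/3) for k = 0, 1, 2 gives y = 6.303505, -0.799583, -5.503922.
λ_k = y_k − 0.666667 gives λ = 5.6368, -1.4662, -6.1706 (check: the sum is -2.0000 = tr M).

Hence λ_max = 5.6368 and λ_min = -6.1706.


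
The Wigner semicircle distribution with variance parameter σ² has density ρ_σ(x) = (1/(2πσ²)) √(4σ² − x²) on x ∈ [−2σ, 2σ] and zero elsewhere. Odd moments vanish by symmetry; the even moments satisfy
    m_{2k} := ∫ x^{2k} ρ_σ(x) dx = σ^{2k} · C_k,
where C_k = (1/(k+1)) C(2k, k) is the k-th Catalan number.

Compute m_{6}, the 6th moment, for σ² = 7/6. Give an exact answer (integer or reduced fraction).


By the scaled semicircle moment identity, m_{2k} = σ^{2k} · C_k with k = 3.
C_3 = (1/(k+1)) · C(2k, k) = (1/4) · C(6, 3) = (1/4) · 20 = 5.
σ^{2k} = (σ²)^k = (7/6)^3 = 343/216.

Therefore m_{6} = σ^{6} · C_3 = (343/216) · 5 = 1715/216.


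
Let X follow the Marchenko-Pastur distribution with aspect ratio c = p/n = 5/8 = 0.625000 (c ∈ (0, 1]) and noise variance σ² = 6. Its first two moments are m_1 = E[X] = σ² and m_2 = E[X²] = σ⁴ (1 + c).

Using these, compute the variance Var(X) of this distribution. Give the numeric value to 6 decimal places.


m_1 = E[X] = σ² = 6, so m_1² = 36.
m_2 = E[X²] = σ⁴ (1 + c) = 36 · (1 + 0.625000) = 36 · 1.625000 = 58.500000.
(Note m_2 − m_1² simplifies to c · σ⁴ = 0.625000 · 36.)

Var(X) = m_2 − m_1² = 58.500000 − 36 = 22.500000.


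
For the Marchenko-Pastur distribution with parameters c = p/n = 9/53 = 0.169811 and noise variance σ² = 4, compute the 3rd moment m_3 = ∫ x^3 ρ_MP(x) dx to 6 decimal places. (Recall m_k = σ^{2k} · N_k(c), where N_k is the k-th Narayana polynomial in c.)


E[X³] = σ⁶ (1 + 3c + c²) (third MP moment). With σ² = 4 (so σ⁶ = 64) and c = 9/53 = 0.169811: E[X³] = 64 · (1 + 3·0.169811 + (0.169811)²) = 64 · 1.538270.

So E[X^3] = 98.449270.


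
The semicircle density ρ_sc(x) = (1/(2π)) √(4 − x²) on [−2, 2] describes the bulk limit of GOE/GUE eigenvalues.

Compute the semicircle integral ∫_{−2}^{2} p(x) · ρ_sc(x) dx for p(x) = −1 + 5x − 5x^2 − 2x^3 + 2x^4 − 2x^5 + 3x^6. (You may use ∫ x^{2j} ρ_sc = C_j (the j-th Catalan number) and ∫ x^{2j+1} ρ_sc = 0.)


Write p(x) = Σ a_i x^i, split into monomials and integrate each against ρ_sc separately.
Using ∫ x^{2j} ρ_sc = C_j = (1/(j+1)) C(2j, j) (Catalan numbers) and ∫ x^{2j+1} ρ_sc = 0 (odd monomials vanish by symmetry):
  i = 0 (even): a_0 · C_{0} = -1 · 1 = -1
  i = 1 (odd): ∫ x^1 ρ_sc = 0 (vanishes)
  i = 2 (even): a_2 · C_{1} = -5 · 1 = -5
  i = 3 (odd): ∫ x^3 ρ_sc = 0 (vanishes)
  i = 4 (even): a_4 · C_{2} = 2 · 2 = 4
  i = 5 (odd): ∫ x^5 ρ_sc = 0 (vanishes)
  i = 6 (even): a_6 · C_{3} = 3 · 5 = 15

Summing the contributions: ∫_{−2}^{2} p(x) ρ_sc(x) dx = (-1) + (-5) + 4 + 15 = 13.


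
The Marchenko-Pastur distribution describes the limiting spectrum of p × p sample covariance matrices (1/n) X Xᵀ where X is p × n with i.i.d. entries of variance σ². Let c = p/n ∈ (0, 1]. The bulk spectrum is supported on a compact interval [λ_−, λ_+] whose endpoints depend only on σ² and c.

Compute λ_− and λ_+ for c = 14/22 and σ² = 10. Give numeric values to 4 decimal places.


c = 14/22 = 0.636364; √c = 0.797724.
λ_− = σ² (1 − √c)² = 10 · (1 − 0.797724)² = 10 · (0.202276)² = 0.409156.
λ_+ = σ² (1 + √c)² = 10 · (1 + 0.797724)² = 10 · (1.797724)² = 32.318117.

Rounded to 4 decimal places: λ_− ≈ 0.4092, λ_+ ≈ 32.3181.


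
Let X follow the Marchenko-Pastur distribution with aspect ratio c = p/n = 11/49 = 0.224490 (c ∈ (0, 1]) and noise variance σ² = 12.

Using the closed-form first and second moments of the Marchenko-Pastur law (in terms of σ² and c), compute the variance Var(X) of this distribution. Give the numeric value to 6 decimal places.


Recall the MP moments m_1 = E[X] = σ² and m_2 = E[X²] = σ⁴ (1 + c).
m_1 = E[X] = σ² = 12, so m_1² = 144.
m_2 = E[X²] = σ⁴ (1 + c) = 144 · (1 + 0.224490) = 144 · 1.224490 = 176.326531.
(Note m_2 − m_1² simplifies to c · σ⁴ = 0.224490 · 144.)

Var(X) = m_2 − m_1² = 176.326531 − 144 = 32.326531.


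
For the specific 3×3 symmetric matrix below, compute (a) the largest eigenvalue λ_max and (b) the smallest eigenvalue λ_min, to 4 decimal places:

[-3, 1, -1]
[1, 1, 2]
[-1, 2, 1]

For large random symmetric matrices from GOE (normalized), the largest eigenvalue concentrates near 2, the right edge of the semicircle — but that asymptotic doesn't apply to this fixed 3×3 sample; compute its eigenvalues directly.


Since M is real symmetric, all three eigenvalues are real; they are the roots of det(λI − M) = λ³ − (tr M) λ² + s λ − det M, where s is the sum of the principal 2×2 minors.
tr M = -3 + 1 + 1 = -1.
s = ((-3)·1 − 1²) + ((-3)·1 − (-1)²) + (1·1 − 2²) = -4 + (-4) + (-3) = -11.
det M (expand along row 1) = (-3)·(-3) − 1·3 + (-1)·3 = 3.
Characteristic polynomial: λ³ + λ² − 11λ − 3 = 0.
Substitute λ = y + (tr M)/3 = y − 0.333333 to remove the quadratic term: y³ + p·y + q = 0 with p = s − (tr M)²/3 = -11.333333 and q = −2(tr M)³/27 + (tr M)·s/3 − det M = 0.740741.
Three real roots ⇒ use the trigonometric (Viète) form: r = 2√(−p/3) = 3.887301, φ = arccos(3q/(p·r)) = arccos(-0.050441) = 1.621259 rad.
y_k = r·cos(φ/3 − 2πk/3) for k = 0, 1, 2 gives y = 3.333333, 0.065384, -3.398717.
λ_k = y_k − 0.333333 gives λ = 3.0000, -0.2679, -3.7321 (check: the sum is -1.0000 = tr M).

Hence λ_max = 3.0000 and λ_min = -3.7321.


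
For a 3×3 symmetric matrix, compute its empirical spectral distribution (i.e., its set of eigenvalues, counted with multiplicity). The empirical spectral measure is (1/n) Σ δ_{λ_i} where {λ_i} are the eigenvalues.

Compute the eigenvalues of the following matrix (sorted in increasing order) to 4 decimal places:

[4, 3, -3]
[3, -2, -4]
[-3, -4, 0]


Since M is real symmetric, all three eigenvalues are real; they are the roots of det(λI − M) = λ³ − (tr M) λ² + s λ − det M, where s is the sum of the principal 2×2 minors.
tr M = 4 + (-2) + 0 = 2.
s = (4·(-2) − 3²) + (4·0 − (-3)²) + ((-2)·0 − (-4)²) = -17 + (-9) + (-16) = -42.
det M (expand along row 1) = 4·(-16) − 3·(-12) + (-3)·(-18) = 26.
Characteristic polynomial: λ³ − 2λ² − 42λ − 26 = 0.
Substitute λ = y + (tr M)/3 = y + 0.666667 to remove the quadratic term: y³ + p·y + q = 0 with p = s − (tr M)²/3 = -43.333333 and q = −2(tr M)³/27 + (tr M)·s/3 − det M = -54.592593.
Three real roots ⇒ use the trigonometric (Viète) form: r = 2√(−p/3) = 7.601170, φ = arccos(3q/(p·r)) = arccos(0.497224) = 1.050400 rad.
y_k = r·cos(φ/3 − 2πk/3) for k = 0, 1, 2 gives y = 7.139984, -1.311939, -5.828045.
λ_k = y_k + 0.666667 gives λ = 7.8067, -0.6453, -5.1614 (check: the sum is 2.0000 = tr M).

Eigenvalues sorted in increasing order: [-5.1614, -0.6453, 7.8067].


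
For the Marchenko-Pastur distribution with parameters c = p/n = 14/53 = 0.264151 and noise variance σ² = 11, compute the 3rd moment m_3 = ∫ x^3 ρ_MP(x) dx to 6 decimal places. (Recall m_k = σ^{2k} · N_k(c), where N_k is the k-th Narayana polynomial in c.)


E[X³] = σ⁶ (1 + 3c + c²) (third MP moment). With σ² = 11 (so σ⁶ = 1331) and c = 14/53 = 0.264151: E[X³] = 1331 · (1 + 3·0.264151 + (0.264151)²) = 1331 · 1.862229.

So E[X^3] = 2478.626201.


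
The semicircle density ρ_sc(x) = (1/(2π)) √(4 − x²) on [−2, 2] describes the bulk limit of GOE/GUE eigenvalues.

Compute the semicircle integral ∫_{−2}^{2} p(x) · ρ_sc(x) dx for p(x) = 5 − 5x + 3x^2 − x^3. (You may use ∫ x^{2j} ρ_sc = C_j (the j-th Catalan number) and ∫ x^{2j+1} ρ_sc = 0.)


Write p(x) = Σ a_i x^i, split into monomials and integrate each against ρ_sc separately.
Using ∫ x^{2j} ρ_sc = C_j = (1/(j+1)) C(2j, j) (Catalan numbers) and ∫ x^{2j+1} ρ_sc = 0 (odd monomials vanish by symmetry):
  i = 0 (even): a_0 · C_{0} = 5 · 1 = 5
  i = 1 (odd): ∫ x^1 ρ_sc = 0 (vanishes)
  i = 2 (even): a_2 · C_{1} = 3 · 1 = 3
  i = 3 (odd): ∫ x^3 ρ_sc = 0 (vanishes)

Summing the contributions: ∫_{−2}^{2} p(x) ρ_sc(x) dx = 5 + 3 = 8.


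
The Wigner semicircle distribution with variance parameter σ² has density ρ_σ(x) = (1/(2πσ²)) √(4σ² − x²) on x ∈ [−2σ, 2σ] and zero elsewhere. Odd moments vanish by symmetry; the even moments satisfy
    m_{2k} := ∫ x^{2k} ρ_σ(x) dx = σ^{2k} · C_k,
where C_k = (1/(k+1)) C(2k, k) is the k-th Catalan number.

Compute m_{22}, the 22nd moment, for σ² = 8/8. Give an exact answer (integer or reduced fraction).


By the scaled semicircle moment identity, m_{2k} = σ^{2k} · C_k with k = 11.
C_11 = (1/(k+1)) · C(2k, k) = (1/12) · C(22, 11) = (1/12) · 705432 = 58786.
σ^{2k} = (σ²)^k = (8/8)^11 = 1.

Therefore m_{22} = σ^{22} · C_11 = 1 · 58786 = 58786.


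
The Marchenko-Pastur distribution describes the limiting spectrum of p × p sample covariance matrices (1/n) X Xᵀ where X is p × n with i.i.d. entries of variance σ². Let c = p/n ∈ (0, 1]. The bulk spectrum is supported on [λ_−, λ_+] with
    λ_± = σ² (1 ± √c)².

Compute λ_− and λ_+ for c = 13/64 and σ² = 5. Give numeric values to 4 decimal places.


c = 13/64 = 0.203125; √c = 0.450694.
λ_− = σ² (1 − √c)² = 5 · (1 − 0.450694)² = 5 · (0.549306)² = 1.508686.
λ_+ = σ² (1 + √c)² = 5 · (1 + 0.450694)² = 5 · (1.450694)² = 10.522564.

Rounded to 4 decimal places: λ_− ≈ 1.5087, λ_+ ≈ 10.5226.


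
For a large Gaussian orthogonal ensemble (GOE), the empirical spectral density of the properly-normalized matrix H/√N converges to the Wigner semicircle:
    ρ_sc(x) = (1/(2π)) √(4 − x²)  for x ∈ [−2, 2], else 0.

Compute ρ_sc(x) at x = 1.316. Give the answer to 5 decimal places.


ρ_sc(x) = (1/(2π)) √(4 − x²). With x = 1.316:
  4 − x² = 4 − (1.316)² = 4 − 1.731856 = 2.268144.
  √(4 − x²) = 1.506036.
  1/(2π) = 0.159155.
  ρ_sc(1.316) = 0.159155 · 1.506036 = 0.239693.

Rounded to 5 decimal places: ρ_sc(1.316) ≈ 0.23969.


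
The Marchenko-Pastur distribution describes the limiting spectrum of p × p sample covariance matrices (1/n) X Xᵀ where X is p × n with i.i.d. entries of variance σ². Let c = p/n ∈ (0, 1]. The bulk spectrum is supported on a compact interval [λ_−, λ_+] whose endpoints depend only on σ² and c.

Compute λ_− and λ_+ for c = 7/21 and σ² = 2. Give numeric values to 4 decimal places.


c = 7/21 = 0.333333; √c = 0.577350.
λ_− = σ² (1 − √c)² = 2 · (1 − 0.577350)² = 2 · (0.422650)² = 0.357266.
λ_+ = σ² (1 + √c)² = 2 · (1 + 0.577350)² = 2 · (1.577350)² = 4.976068.

Rounded to 4 decimal places: λ_− ≈ 0.3573, λ_+ ≈ 4.9761.


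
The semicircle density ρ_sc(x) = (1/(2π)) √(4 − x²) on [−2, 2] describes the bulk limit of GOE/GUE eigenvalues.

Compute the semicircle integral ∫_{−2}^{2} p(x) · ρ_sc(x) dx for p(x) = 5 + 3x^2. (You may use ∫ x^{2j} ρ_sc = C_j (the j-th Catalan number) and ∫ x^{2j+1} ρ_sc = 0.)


Write p(x) = Σ a_i x^i, split into monomials and integrate each against ρ_sc separately.
Using ∫ x^{2j} ρ_sc = C_j = (1/(j+1)) C(2j, j) (Catalan numbers) and ∫ x^{2j+1} ρ_sc = 0 (odd monomials vanish by symmetry):
  i = 0 (even): a_0 · C_{0} = 5 · 1 = 5
  i = 2 (even): a_2 · C_{1} = 3 · 1 = 3

Summing the contributions: ∫_{−2}^{2} p(x) ρ_sc(x) dx = 5 + 3 = 8.


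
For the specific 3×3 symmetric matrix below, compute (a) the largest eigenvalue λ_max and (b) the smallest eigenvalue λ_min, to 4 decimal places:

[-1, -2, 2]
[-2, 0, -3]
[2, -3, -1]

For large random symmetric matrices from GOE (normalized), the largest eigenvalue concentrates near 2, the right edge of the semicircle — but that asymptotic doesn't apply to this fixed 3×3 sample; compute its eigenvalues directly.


Since M is real symmetric, all three eigenvalues are real; they are the roots of det(λI − M) = λ³ − (tr M) λ² + s λ − det M, where s is the sum of the principal 2×2 minors.
tr M = -1 + 0 + (-1) = -2.
s = ((-1)·0 − (-2)²) + ((-1)·(-1) − 2²) + (0·(-1) − (-3)²) = -4 + (-3) + (-9) = -16.
det M (expand along row 1) = (-1)·(-9) − (-2)·8 + 2·6 = 37.
Characteristic polynomial: λ³ + 2λ² − 16λ − 37 = 0.
Substitute λ = y + (tr M)/3 = y − 0.666667 to remove the quadratic term: y³ + p·y + q = 0 with p = s − (tr M)²/3 = -17.333333 and q = −2(tr M)³/27 + (tr M)·s/3 − det M = -25.740741.
Three real roots ⇒ use the trigonometric (Viète) form: r = 2√(−p/3) = 4.807402, φ = arccos(3q/(p·r)) = arccos(0.926723) = 0.385202 rad.
y_k = r·cos(φ/3 − 2πk/3) for k = 0, 1, 2 gives y = 4.767827, -1.850807, -2.917020.
λ_k = y_k − 0.666667 gives λ = 4.1012, -2.5175, -3.5837 (check: the sum is -2.0000 = tr M).

Hence λ_max = 4.1012 and λ_min = -3.5837.


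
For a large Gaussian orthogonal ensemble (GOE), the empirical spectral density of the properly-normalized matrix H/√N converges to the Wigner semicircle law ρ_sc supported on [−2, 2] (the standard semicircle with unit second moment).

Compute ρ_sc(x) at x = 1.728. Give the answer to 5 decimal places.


ρ_sc(x) = (1/(2π)) √(4 − x²). With x = 1.728:
  4 − x² = 4 − (1.728)² = 4 − 2.985984 = 1.014016.
  √(4 − x²) = 1.006984.
  1/(2π) = 0.159155.
  ρ_sc(1.728) = 0.159155 · 1.006984 = 0.160266.

Rounded to 5 decimal places: ρ_sc(1.728) ≈ 0.16027.


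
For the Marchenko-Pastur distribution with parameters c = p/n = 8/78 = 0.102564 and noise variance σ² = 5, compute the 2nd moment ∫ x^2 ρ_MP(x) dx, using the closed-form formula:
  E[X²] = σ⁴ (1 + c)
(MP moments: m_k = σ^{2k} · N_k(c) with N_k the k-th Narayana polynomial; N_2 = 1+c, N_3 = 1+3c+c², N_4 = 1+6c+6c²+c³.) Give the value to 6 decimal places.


E[X²] = σ⁴ (1 + c) (second MP moment). With σ² = 5 (so σ⁴ = 25) and c = 8/78 = 0.102564: E[X²] = 25 · (1 + 0.102564) = 25 · 1.102564.

So E[X^2] = 27.564103.


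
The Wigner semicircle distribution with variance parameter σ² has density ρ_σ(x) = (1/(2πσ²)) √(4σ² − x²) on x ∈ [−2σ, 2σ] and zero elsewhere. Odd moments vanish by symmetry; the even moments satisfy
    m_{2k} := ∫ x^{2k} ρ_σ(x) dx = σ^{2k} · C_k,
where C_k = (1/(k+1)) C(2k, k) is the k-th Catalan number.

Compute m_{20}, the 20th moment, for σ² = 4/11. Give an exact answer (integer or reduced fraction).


By the scaled semicircle moment identity, m_{2k} = σ^{2k} · C_k with k = 10.
C_10 = (1/(k+1)) · C(2k, k) = (1/11) · C(20, 10) = (1/11) · 184756 = 16796.
σ^{2k} = (σ²)^k = (4/11)^10 = 1048576/25937424601.

Therefore m_{20} = σ^{20} · C_10 = (1048576/25937424601) · 16796 = 17611882496/25937424601.


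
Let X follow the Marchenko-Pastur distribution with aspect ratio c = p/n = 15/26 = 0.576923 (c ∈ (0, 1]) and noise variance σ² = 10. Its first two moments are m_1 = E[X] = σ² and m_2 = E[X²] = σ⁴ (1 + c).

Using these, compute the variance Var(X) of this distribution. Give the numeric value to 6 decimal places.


m_1 = E[X] = σ² = 10, so m_1² = 100.
m_2 = E[X²] = σ⁴ (1 + c) = 100 · (1 + 0.576923) = 100 · 1.576923 = 157.692308.
(Note m_2 − m_1² simplifies to c · σ⁴ = 0.576923 · 100.)

Var(X) = m_2 − m_1² = 157.692308 − 100 = 57.692308.


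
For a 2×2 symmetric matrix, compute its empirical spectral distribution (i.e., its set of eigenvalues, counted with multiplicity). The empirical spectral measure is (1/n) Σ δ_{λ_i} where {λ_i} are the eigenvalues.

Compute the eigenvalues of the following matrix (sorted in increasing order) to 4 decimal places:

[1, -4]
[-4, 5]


Since M is real symmetric, both eigenvalues are real; they are the roots of det(λI − M) = λ² − (tr M) λ + det M.
tr M = 1 + 5 = 6.
det M = 1·5 − (-4)² = 5 − 16 = -11.
Characteristic polynomial: λ² − 6λ − 11 = 0.
Discriminant Δ = (tr M)² − 4·det M = 36 − (-44) = 80; √Δ = 8.944272.
λ = (tr M ± √Δ)/2 = (6 ± 8.944272)/2, giving (tr M − √Δ)/2 = -1.4721 and (tr M + √Δ)/2 = 7.4721.

Eigenvalues sorted in increasing order: [-1.4721, 7.4721].


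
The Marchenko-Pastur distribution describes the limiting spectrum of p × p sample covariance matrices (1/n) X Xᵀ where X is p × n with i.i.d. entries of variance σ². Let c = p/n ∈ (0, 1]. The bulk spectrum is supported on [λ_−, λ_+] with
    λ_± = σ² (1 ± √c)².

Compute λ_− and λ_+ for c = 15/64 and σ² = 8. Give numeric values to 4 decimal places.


c = 15/64 = 0.234375; √c = 0.484123.
λ_− = σ² (1 − √c)² = 8 · (1 − 0.484123)² = 8 · (0.515877)² = 2.129033.
λ_+ = σ² (1 + √c)² = 8 · (1 + 0.484123)² = 8 · (1.484123)² = 17.620967.

Rounded to 4 decimal places: λ_− ≈ 2.1290, λ_+ ≈ 17.6210.


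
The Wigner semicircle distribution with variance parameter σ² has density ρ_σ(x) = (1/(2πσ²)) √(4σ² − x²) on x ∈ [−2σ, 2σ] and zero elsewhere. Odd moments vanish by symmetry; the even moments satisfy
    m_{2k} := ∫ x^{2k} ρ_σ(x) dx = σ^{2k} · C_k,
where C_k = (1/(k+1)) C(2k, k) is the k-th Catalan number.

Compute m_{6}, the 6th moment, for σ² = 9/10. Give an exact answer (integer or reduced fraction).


By the scaled semicircle moment identity, m_{2k} = σ^{2k} · C_k with k = 3.
C_3 = (1/(k+1)) · C(2k, k) = (1/4) · C(6, 3) = (1/4) · 20 = 5.
σ^{2k} = (σ²)^k = (9/10)^3 = 729/1000.

Therefore m_{6} = σ^{6} · C_3 = (729/1000) · 5 = 729/200.


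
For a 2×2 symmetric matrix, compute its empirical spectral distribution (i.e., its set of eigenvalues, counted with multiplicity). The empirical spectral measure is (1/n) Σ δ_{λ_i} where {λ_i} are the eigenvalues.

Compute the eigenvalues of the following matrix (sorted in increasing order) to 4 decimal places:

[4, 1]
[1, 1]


Since M is real symmetric, both eigenvalues are real; they are the roots of det(λI − M) = λ² − (tr M) λ + det M.
tr M = 4 + 1 = 5.
det M = 4·1 − 1² = 4 − 1 = 3.
Characteristic polynomial: λ² − 5λ + 3 = 0.
Discriminant Δ = (tr M)² − 4·det M = 25 − 12 = 13; √Δ = 3.605551.
λ = (tr M ± √Δ)/2 = (5 ± 3.605551)/2, giving (tr M − √Δ)/2 = 0.6972 and (tr M + √Δ)/2 = 4.3028.

Eigenvalues sorted in increasing order: [0.6972, 4.3028].


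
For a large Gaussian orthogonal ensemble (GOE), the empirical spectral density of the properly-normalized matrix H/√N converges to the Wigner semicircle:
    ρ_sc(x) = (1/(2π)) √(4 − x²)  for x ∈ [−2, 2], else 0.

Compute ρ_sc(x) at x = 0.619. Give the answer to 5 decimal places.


ρ_sc(x) = (1/(2π)) √(4 − x²). With x = 0.619:
  4 − x² = 4 − (0.619)² = 4 − 0.383161 = 3.616839.
  √(4 − x²) = 1.901799.
  1/(2π) = 0.159155.
  ρ_sc(0.619) = 0.159155 · 1.901799 = 0.302681.

Rounded to 5 decimal places: ρ_sc(0.619) ≈ 0.30268.


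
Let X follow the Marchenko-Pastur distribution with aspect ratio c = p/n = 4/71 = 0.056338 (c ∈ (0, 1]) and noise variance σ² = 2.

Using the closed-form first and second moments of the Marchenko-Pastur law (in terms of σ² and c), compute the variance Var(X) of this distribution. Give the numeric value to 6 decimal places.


Recall the MP moments m_1 = E[X] = σ² and m_2 = E[X²] = σ⁴ (1 + c).
m_1 = E[X] = σ² = 2, so m_1² = 4.
m_2 = E[X²] = σ⁴ (1 + c) = 4 · (1 + 0.056338) = 4 · 1.056338 = 4.225352.
(Note m_2 − m_1² simplifies to c · σ⁴ = 0.056338 · 4.)

Var(X) = m_2 − m_1² = 4.225352 − 4 = 0.225352.


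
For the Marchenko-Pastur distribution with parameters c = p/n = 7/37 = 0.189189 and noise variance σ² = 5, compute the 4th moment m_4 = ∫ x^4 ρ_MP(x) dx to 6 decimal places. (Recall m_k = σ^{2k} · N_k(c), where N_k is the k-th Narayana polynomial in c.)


E[X⁴] = σ⁸ (1 + 6c + 6c² + c³) (fourth MP moment). With σ² = 5 (so σ⁸ = 625) and c = 7/37 = 0.189189: E[X⁴] = 625 · (1 + 6·0.189189 + 6·(0.189189)² + (0.189189)³) = 625 · 2.356662.

So E[X^4] = 1472.913746.


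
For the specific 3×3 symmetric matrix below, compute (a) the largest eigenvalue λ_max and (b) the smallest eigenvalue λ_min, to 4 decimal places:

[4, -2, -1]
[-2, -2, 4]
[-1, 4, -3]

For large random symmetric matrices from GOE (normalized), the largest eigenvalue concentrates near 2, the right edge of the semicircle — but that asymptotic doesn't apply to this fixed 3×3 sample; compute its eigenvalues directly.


Since M is real symmetric, all three eigenvalues are real; they are the roots of det(λI − M) = λ³ − (tr M) λ² + s λ − det M, where s is the sum of the principal 2×2 minors.
tr M = 4 + (-2) + (-3) = -1.
s = (4·(-2) − (-2)²) + (4·(-3) − (-1)²) + ((-2)·(-3) − 4²) = -12 + (-13) + (-10) = -35.
det M (expand along row 1) = 4·(-10) − (-2)·10 + (-1)·(-10) = -10.
Characteristic polynomial: λ³ + λ² − 35λ + 10 = 0.
Substitute λ = y + (tr M)/3 = y − 0.333333 to remove the quadratic term: y³ + p·y + q = 0 with p = s − (tr M)²/3 = -35.333333 and q = −2(tr M)³/27 + (tr M)·s/3 − det M = 21.740741.
Three real roots ⇒ use the trigonometric (Viète) form: r = 2√(−p/3) = 6.863753, φ = arccos(3q/(p·r)) = arccos(-0.268936) = 1.843085 rad.
y_k = r·cos(φ/3 − 2πk/3) for k = 0, 1, 2 gives y = 5.608659, 0.622118, -6.230777.
λ_k = y_k − 0.333333 gives λ = 5.2753, 0.2888, -6.5641 (check: the sum is -1.0000 = tr M).

Hence λ_max = 5.2753 and λ_min = -6.5641.


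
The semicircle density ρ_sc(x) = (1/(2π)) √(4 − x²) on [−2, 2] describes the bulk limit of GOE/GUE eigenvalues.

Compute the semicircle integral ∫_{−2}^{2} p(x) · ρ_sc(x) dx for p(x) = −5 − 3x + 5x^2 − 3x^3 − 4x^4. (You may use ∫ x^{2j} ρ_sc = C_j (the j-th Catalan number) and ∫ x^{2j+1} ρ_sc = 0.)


Write p(x) = Σ a_i x^i, split into monomials and integrate each against ρ_sc separately.
Using ∫ x^{2j} ρ_sc = C_j = (1/(j+1)) C(2j, j) (Catalan numbers) and ∫ x^{2j+1} ρ_sc = 0 (odd monomials vanish by symmetry):
  i = 0 (even): a_0 · C_{0} = -5 · 1 = -5
  i = 1 (odd): ∫ x^1 ρ_sc = 0 (vanishes)
  i = 2 (even): a_2 · C_{1} = 5 · 1 = 5
  i = 3 (odd): ∫ x^3 ρ_sc = 0 (vanishes)
  i = 4 (even): a_4 · C_{2} = -4 · 2 = -8

Summing the contributions: ∫_{−2}^{2} p(x) ρ_sc(x) dx = (-5) + 5 + (-8) = -8.


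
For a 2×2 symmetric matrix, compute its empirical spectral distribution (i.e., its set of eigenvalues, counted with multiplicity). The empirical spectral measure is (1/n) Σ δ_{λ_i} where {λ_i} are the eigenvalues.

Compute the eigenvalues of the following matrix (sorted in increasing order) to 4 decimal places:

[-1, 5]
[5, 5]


Since M is real symmetric, both eigenvalues are real; they are the roots of det(λI − M) = λ² − (tr M) λ + det M.
tr M = -1 + 5 = 4.
det M = (-1)·5 − 5² = -5 − 25 = -30.
Characteristic polynomial: λ² − 4λ − 30 = 0.
Discriminant Δ = (tr M)² − 4·det M = 16 − (-120) = 136; √Δ = 11.661904.
λ = (tr M ± √Δ)/2 = (4 ± 11.661904)/2, giving (tr M − √Δ)/2 = -3.8310 and (tr M + √Δ)/2 = 7.8310.

Eigenvalues sorted in increasing order: [-3.8310, 7.8310].


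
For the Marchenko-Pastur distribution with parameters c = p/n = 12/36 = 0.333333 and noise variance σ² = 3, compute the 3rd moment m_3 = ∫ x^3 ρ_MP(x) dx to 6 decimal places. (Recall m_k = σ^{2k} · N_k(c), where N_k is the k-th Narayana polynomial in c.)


E[X³] = σ⁶ (1 + 3c + c²) (third MP moment). With σ² = 3 (so σ⁶ = 27) and c = 12/36 = 0.333333: E[X³] = 27 · (1 + 3·0.333333 + (0.333333)²) = 27 · 2.111111.

So E[X^3] = 57.000000.


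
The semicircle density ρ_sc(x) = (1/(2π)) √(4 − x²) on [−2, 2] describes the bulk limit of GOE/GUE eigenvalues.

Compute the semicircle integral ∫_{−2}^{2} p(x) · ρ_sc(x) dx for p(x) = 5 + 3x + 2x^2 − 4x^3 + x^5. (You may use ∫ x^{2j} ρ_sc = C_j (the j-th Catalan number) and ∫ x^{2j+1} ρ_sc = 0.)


Write p(x) = Σ a_i x^i, split into monomials and integrate each against ρ_sc separately.
Using ∫ x^{2j} ρ_sc = C_j = (1/(j+1)) C(2j, j) (Catalan numbers) and ∫ x^{2j+1} ρ_sc = 0 (odd monomials vanish by symmetry):
  i = 0 (even): a_0 · C_{0} = 5 · 1 = 5
  i = 1 (odd): ∫ x^1 ρ_sc = 0 (vanishes)
  i = 2 (even): a_2 · C_{1} = 2 · 1 = 2
  i = 3 (odd): ∫ x^3 ρ_sc = 0 (vanishes)
  i = 5 (odd): ∫ x^5 ρ_sc = 0 (vanishes)

Summing the contributions: ∫_{−2}^{2} p(x) ρ_sc(x) dx = 5 + 2 = 7.


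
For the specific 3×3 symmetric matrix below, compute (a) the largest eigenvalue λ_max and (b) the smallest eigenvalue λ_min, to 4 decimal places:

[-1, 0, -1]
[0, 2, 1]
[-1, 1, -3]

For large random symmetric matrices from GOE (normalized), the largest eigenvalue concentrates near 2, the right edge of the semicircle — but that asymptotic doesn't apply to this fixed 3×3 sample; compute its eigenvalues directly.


Since M is real symmetric, all three eigenvalues are real; they are the roots of det(λI − M) = λ³ − (tr M) λ² + s λ − det M, where s is the sum of the principal 2×2 minors.
tr M = -1 + 2 + (-3) = -2.
s = ((-1)·2 − 0²) + ((-1)·(-3) − (-1)²) + (2·(-3) − 1²) = -2 + 2 + (-7) = -7.
det M (expand along row 1) = (-1)·(-7) − 0·1 + (-1)·2 = 5.
Characteristic polynomial: λ³ + 2λ² − 7λ − 5 = 0.
Substitute λ = y + (tr M)/3 = y − 0.666667 to remove the quadratic term: y³ + p·y + q = 0 with p = s − (tr M)²/3 = -8.333333 and q = −2(tr M)³/27 + (tr M)·s/3 − det M = 0.259259.
Three real roots ⇒ use the trigonometric (Viète) form: r = 2√(−p/3) = 3.333333, φ = arccos(3q/(p·r)) = arccos(-0.028000) = 1.598800 rad.
y_k = r·cos(φ/3 − 2πk/3) for k = 0, 1, 2 gives y = 2.871068, 0.031115, -2.902183.
λ_k = y_k − 0.666667 gives λ = 2.2044, -0.6356, -3.5688 (check: the sum is -2.0000 = tr M).

Hence λ_max = 2.2044 and λ_min = -3.5688.


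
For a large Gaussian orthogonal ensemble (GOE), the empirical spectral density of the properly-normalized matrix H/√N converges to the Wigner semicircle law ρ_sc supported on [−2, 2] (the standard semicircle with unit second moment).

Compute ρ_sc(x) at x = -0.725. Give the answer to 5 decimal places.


ρ_sc(x) = (1/(2π)) √(4 − x²). With x = -0.725:
  4 − x² = 4 − (-0.725)² = 4 − 0.525625 = 3.474375.
  √(4 − x²) = 1.863968.
  1/(2π) = 0.159155.
  ρ_sc(-0.725) = 0.159155 · 1.863968 = 0.296660.

Rounded to 5 decimal places: ρ_sc(-0.725) ≈ 0.29666.


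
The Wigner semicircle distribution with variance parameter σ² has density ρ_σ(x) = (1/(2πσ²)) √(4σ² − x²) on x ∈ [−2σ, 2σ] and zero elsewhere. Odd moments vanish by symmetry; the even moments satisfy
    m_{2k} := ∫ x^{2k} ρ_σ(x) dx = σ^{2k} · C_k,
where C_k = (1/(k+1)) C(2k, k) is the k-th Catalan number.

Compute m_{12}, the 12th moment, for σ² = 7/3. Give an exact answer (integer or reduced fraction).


By the scaled semicircle moment identity, m_{2k} = σ^{2k} · C_k with k = 6.
C_6 = (1/(k+1)) · C(2k, k) = (1/7) · C(12, 6) = (1/7) · 924 = 132.
σ^{2k} = (σ²)^k = (7/3)^6 = 117649/729.

Therefore m_{12} = σ^{12} · C_6 = (117649/729) · 132 = 5176556/243.


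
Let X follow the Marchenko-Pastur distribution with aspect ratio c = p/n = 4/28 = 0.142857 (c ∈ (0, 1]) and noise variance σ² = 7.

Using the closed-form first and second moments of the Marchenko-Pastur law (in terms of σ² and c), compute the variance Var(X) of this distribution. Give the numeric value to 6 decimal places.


Recall the MP moments m_1 = E[X] = σ² and m_2 = E[X²] = σ⁴ (1 + c).
m_1 = E[X] = σ² = 7, so m_1² = 49.
m_2 = E[X²] = σ⁴ (1 + c) = 49 · (1 + 0.142857) = 49 · 1.142857 = 56.000000.
(Note m_2 − m_1² simplifies to c · σ⁴ = 0.142857 · 49.)

Var(X) = m_2 − m_1² = 56.000000 − 49 = 7.000000.


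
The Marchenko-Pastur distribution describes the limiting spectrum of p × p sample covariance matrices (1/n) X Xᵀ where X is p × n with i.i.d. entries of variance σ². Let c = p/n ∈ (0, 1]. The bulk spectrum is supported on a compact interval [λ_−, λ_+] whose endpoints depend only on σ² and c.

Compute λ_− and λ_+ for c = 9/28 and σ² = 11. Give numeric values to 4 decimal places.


c = 9/28 = 0.321429; √c = 0.566947.
λ_− = σ² (1 − √c)² = 11 · (1 − 0.566947)² = 11 · (0.433053)² = 2.062887.
λ_+ = σ² (1 + √c)² = 11 · (1 + 0.566947)² = 11 · (1.566947)² = 27.008542.

Rounded to 4 decimal places: λ_− ≈ 2.0629, λ_+ ≈ 27.0085.


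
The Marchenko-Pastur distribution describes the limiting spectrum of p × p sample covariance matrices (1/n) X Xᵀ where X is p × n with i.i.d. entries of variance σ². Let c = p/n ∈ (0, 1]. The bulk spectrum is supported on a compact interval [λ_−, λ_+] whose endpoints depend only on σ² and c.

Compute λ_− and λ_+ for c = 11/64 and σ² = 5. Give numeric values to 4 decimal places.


c = 11/64 = 0.171875; √c = 0.414578.
λ_− = σ² (1 − √c)² = 5 · (1 − 0.414578)² = 5 · (0.585422)² = 1.713594.
λ_+ = σ² (1 + √c)² = 5 · (1 + 0.414578)² = 5 · (1.414578)² = 10.005156.

Rounded to 4 decimal places: λ_− ≈ 1.7136, λ_+ ≈ 10.0052.


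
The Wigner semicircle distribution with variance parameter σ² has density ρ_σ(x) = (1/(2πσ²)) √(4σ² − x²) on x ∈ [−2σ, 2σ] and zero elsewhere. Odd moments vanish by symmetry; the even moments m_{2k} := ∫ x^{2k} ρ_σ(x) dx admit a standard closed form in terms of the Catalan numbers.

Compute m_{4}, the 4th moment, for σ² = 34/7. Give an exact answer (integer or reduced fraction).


By the scaled semicircle moment identity, m_{2k} = σ^{2k} · C_k with k = 2.
C_2 = (1/(k+1)) · C(2k, k) = (1/3) · C(4, 2) = (1/3) · 6 = 2.
σ^{2k} = (σ²)^k = (34/7)^2 = 1156/49.

Therefore m_{4} = σ^{4} · C_2 = (1156/49) · 2 = 2312/49.


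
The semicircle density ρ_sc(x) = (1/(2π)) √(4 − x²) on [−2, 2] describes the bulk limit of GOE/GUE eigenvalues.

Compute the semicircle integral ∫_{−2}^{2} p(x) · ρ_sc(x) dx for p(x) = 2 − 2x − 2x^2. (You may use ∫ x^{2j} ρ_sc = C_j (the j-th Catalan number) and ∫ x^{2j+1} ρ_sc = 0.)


Write p(x) = Σ a_i x^i, split into monomials and integrate each against ρ_sc separately.
Using ∫ x^{2j} ρ_sc = C_j = (1/(j+1)) C(2j, j) (Catalan numbers) and ∫ x^{2j+1} ρ_sc = 0 (odd monomials vanish by symmetry):
  i = 0 (even): a_0 · C_{0} = 2 · 1 = 2
  i = 1 (odd): ∫ x^1 ρ_sc = 0 (vanishes)
  i = 2 (even): a_2 · C_{1} = -2 · 1 = -2

Summing the contributions: ∫_{−2}^{2} p(x) ρ_sc(x) dx = 2 + (-2) = 0.


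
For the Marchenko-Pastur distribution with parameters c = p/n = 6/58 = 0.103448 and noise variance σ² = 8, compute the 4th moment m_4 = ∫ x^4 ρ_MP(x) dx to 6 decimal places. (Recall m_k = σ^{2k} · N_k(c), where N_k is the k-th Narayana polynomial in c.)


E[X⁴] = σ⁸ (1 + 6c + 6c² + c³) (fourth MP moment). With σ² = 8 (so σ⁸ = 4096) and c = 6/58 = 0.103448: E[X⁴] = 4096 · (1 + 6·0.103448 + 6·(0.103448)² + (0.103448)³) = 4096 · 1.686006.

So E[X^4] = 6905.880520.


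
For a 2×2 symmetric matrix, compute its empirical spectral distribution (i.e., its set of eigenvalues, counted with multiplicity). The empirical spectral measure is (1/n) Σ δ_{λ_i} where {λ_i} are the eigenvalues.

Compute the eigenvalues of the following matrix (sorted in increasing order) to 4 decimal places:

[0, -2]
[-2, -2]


Since M is real symmetric, both eigenvalues are real; they are the roots of det(λI − M) = λ² − (tr M) λ + det M.
tr M = 0 + (-2) = -2.
det M = 0·(-2) − (-2)² = 0 − 4 = -4.
Characteristic polynomial: λ² + 2λ − 4 = 0.
Discriminant Δ = (tr M)² − 4·det M = 4 − (-16) = 20; √Δ = 4.472136.
λ = (tr M ± √Δ)/2 = (-2 ± 4.472136)/2, giving (tr M − √Δ)/2 = -3.2361 and (tr M + √Δ)/2 = 1.2361.

Eigenvalues sorted in increasing order: [-3.2361, 1.2361].


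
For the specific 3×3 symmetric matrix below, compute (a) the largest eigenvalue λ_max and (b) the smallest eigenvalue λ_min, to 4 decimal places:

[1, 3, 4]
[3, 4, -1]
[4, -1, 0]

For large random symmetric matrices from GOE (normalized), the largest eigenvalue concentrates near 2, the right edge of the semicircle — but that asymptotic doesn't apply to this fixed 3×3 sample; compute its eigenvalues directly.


Since M is real symmetric, all three eigenvalues are real; they are the roots of det(λI − M) = λ³ − (tr M) λ² + s λ − det M, where s is the sum of the principal 2×2 minors.
tr M = 1 + 4 + 0 = 5.
s = (1·4 − 3²) + (1·0 − 4²) + (4·0 − (-1)²) = -5 + (-16) + (-1) = -22.
det M (expand along row 1) = 1·(-1) − 3·4 + 4·(-19) = -89.
Characteristic polynomial: λ³ − 5λ² − 22λ + 89 = 0.
Substitute λ = y + (tr M)/3 = y + 1.666667 to remove the quadratic term: y³ + p·y + q = 0 with p = s − (tr M)²/3 = -30.333333 and q = −2(tr M)³/27 + (tr M)·s/3 − det M = 43.074074.
Three real roots ⇒ use the trigonometric (Viète) form: r = 2√(−p/3) = 6.359595, φ = arccos(3q/(p·r)) = arccos(-0.669866) = 2.304824 rad.
y_k = r·cos(φ/3 − 2πk/3) for k = 0, 1, 2 gives y = 4.573252, 1.540560, -6.113813.
λ_k = y_k + 1.666667 gives λ = 6.2399, 3.2072, -4.4471 (check: the sum is 5.0000 = tr M).

Hence λ_max = 6.2399 and λ_min = -4.4471.


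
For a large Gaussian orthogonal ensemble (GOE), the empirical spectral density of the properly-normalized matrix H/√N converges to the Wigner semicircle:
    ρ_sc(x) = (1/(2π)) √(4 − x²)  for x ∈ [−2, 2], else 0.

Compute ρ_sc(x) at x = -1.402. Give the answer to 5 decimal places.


ρ_sc(x) = (1/(2π)) √(4 − x²). With x = -1.402:
  4 − x² = 4 − (-1.402)² = 4 − 1.965604 = 2.034396.
  √(4 − x²) = 1.426323.
  1/(2π) = 0.159155.
  ρ_sc(-1.402) = 0.159155 · 1.426323 = 0.227006.

Rounded to 5 decimal places: ρ_sc(-1.402) ≈ 0.22701.
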